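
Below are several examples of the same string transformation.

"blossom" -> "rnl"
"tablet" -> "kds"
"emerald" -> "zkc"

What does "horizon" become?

ynm

The transformation: shift every letter 1 place backward in the alphabet (wrapping around), then keep only the last 3 characters.
For "horizon", step one produces "gnqhynm"; step two turns that into "ynm".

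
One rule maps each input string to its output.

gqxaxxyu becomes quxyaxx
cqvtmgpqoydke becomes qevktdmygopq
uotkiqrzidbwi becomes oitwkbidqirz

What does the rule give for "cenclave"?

What's happening: delete the first character, then take characters alternately from the front and the back (1st, last, 2nd, 2nd-last, ...).
Working it through for "cenclave": intermediate "enclave", final "eenvcal".

eenvcal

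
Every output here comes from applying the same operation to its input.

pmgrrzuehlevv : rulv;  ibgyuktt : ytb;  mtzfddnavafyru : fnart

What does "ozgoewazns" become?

oas

The rule is to move the first 2 characters to the end (rotate left by 2), then keep one character in every 3, starting at position 2 (positions 2nd, 5th, 8th, ...).
Applying both steps to "ozgoewazns": "goewaznsoz", then "oas".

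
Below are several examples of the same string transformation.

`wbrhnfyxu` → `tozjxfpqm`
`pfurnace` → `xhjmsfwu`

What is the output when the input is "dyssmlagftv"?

qvkkdeyslxn

Looking at the pairs, the operation is to shift every letter 8 places backward in the alphabet (wrapping around), then swap each adjacent pair of characters (1↔2, 3↔4, ...).
"dyssmlagftv" → "vqkkedsyxln" → "qvkkdeyslxn".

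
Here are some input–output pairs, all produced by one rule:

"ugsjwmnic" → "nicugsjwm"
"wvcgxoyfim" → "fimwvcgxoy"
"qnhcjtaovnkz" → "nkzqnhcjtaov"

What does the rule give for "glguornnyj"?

The rule is to move the last 3 characters to the front (rotate right by 3).
Applying that to "glguornnyj" gives "nyjglguorn".

nyjglguorn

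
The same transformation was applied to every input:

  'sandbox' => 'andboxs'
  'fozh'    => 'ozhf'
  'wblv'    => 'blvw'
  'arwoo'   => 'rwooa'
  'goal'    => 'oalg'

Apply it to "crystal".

The pattern: move the first character to the end.
Doing the same to "crystal": "rystalc".

rystalc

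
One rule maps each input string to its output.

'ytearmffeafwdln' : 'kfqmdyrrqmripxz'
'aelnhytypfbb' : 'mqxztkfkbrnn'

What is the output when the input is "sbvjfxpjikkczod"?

enhvrjbvuwwolap

Each output is the input with this applied: shift every letter 12 places forward in the alphabet (wrapping around).
Doing the same to "sbvjfxpjikkczod": "enhvrjbvuwwolap".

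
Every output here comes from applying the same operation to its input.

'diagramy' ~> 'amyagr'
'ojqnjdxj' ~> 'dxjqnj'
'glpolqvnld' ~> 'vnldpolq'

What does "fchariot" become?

iothar

The transformation: delete the first 2 characters, then swap the front and back halves of the string.
On "fchariot" that produces "iothar".
(Check on "glpolqvnld": → "polqvnld" → "vnldpolq" ✓)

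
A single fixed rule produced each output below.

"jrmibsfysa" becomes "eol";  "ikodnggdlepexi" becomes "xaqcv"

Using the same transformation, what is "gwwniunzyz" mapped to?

The pattern: keep one character in every 3, starting at position 2 (positions 2nd, 5th, 8th, ...), then shift every letter 13 places forward in the alphabet (wrapping around) — i.e. ROT13.
For "gwwniunzyz", step one produces "wiz"; step two turns that into "jvm".

jvm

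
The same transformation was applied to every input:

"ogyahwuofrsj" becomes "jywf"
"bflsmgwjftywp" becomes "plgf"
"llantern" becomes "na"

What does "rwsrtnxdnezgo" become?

osnn

In each case the input is transformed by: move the last 3 characters to the front (rotate right by 3), then keep one character in every 3, starting at position 3 (positions 3rd, 6th, 9th, ...).
Applying both steps to "rwsrtnxdnezgo": "zgorwsrtnxdne", then "osnn".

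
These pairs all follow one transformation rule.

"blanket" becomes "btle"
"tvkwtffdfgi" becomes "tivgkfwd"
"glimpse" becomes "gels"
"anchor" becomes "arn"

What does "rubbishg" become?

What's happening: take characters alternately from the front and the back (1st, last, 2nd, 2nd-last, ...), then delete the last 3 characters.
"rubbishg" → "rguhb".

rguhb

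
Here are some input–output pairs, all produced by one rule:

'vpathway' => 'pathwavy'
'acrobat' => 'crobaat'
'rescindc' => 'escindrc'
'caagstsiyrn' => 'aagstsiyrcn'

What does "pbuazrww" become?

buazrwpw

The rule is to swap the first and last characters, then move the first character to the end.
Starting from "pbuazrww": after the first operation, "wbuazrwp"; after the second, "buazrwpw".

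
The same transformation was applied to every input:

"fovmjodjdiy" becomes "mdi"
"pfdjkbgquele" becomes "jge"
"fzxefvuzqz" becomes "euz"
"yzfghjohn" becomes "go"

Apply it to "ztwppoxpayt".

pxy

Rule — delete the first 2 characters, then keep one character in every 3, starting at position 2 (positions 2nd, 5th, 8th, ...).
On "ztwppoxpayt": the first step gives "wppoxpayt", and the second then gives "pxy".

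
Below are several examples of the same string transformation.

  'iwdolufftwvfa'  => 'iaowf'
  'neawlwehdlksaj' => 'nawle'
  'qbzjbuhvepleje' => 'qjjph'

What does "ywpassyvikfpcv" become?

ycaky

What's happening: keep one character in every 3, starting at position 1 (positions 1st, 4th, 7th, ...), then take characters alternately from the front and the back (1st, last, 2nd, 2nd-last, ...).
Starting from "ywpassyvikfpcv": after the first operation, "yaykc"; after the second, "ycaky".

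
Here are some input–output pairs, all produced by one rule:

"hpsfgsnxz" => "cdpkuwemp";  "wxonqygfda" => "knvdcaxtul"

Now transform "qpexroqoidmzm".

Looking at the pairs, the operation is to move the first 3 characters to the end (rotate left by 3), then shift every letter 3 places backward in the alphabet (wrapping around).
On "qpexroqoidmzm": the first step gives "xroqoidmzmqpe", and the second then gives "uolnlfajwjnmb".

uolnlfajwjnmb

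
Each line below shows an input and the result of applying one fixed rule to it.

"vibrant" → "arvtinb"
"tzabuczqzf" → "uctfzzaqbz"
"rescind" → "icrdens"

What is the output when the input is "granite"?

ingerta

Looking at the pairs, the operation is to take characters alternately from the front and the back (1st, last, 2nd, 2nd-last, ...), then move the last 2 characters to the front (rotate right by 2).
Doing the same to "granite": "ingerta".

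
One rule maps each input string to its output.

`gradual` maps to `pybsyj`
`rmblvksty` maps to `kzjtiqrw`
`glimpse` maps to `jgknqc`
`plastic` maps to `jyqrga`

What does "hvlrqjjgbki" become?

Each output is the input with this applied: delete the first character, then shift every letter 2 places backward in the alphabet (wrapping around).
Applying both steps to "hvlrqjjgbki": "vlrqjjgbki", then "tjpohhezig".

tjpohhezig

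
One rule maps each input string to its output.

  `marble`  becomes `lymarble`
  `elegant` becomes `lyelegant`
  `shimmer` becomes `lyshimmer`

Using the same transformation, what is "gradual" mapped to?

lygradual

In each case the input is transformed by: prepend "ly".
So "gradual" becomes "lygradual".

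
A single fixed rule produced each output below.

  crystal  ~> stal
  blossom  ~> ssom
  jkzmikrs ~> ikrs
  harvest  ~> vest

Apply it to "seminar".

Rule — keep only the last 4 characters.
On "seminar" that produces "inar".

inar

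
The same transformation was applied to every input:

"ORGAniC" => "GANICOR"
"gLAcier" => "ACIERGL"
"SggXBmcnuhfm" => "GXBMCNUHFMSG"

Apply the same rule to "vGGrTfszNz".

The transformation: move the first 2 characters to the end (rotate left by 2), then convert every letter to uppercase.
Starting from "vGGrTfszNz": after the first operation, "GrTfszNzvG"; after the second, "GRTFSZNZVG".

GRTFSZNZVG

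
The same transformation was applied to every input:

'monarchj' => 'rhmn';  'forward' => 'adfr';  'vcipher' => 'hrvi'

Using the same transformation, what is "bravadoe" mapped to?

aoba

Looking at the pairs, the operation is to keep every other character starting from the first (positions 1st, 3rd, 5th, ...), then move the first 2 characters to the end (rotate left by 2).
Starting from "bravadoe": after the first operation, "baao"; after the second, "aoba".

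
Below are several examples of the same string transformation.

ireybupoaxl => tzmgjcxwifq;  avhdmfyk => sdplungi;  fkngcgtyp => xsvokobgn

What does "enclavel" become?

tvktidmm

Rule — shift every letter 8 places forward in the alphabet (wrapping around), then swap the first and last characters.
Applying both steps to "enclavel": "mvktidmt", then "tvktidmm".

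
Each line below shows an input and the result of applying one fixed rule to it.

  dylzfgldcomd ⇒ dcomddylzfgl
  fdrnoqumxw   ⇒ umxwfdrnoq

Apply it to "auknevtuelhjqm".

elhjqmauknevtu

Looking at the pairs, the operation is to swap the front and back halves of the string, then move the first character to the end.
Applying both steps to "auknevtuelhjqm": "uelhjqmauknevt", then "elhjqmauknevtu".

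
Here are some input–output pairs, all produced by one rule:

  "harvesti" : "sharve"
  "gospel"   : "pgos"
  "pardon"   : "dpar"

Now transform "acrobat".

bacro

Each output is the input with this applied: delete the last 2 characters, then move the last character to the front.
Starting from "acrobat": after the first operation, "acrob"; after the second, "bacro".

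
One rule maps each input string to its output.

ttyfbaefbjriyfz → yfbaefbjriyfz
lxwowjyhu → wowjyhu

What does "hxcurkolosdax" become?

What's happening: delete the first 2 characters.
On "hxcurkolosdax" that produces "curkolosdax".

curkolosdax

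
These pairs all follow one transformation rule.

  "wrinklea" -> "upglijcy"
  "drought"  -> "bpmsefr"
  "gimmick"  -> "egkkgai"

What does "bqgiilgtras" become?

zoeggjerpyq

Looking at the pairs, the operation is to shift every letter 2 places backward in the alphabet (wrapping around).
Doing the same to "bqgiilgtras": "zoeggjerpyq".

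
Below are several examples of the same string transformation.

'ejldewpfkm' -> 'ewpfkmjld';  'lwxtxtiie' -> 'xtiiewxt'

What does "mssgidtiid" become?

Looking at the pairs, the operation is to delete the first character, then move the first 3 characters to the end (rotate left by 3).
Working it through for "mssgidtiid": intermediate "ssgidtiid", final "idtiidssg".

idtiidssg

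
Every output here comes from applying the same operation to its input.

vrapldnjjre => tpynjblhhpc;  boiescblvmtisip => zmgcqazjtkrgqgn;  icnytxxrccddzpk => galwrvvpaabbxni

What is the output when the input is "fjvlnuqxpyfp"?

dhtjlsovnwdn

Looking at the pairs, the operation is to shift every letter 2 places backward in the alphabet (wrapping around).
"fjvlnuqxpyfp" → "dhtjlsovnwdn".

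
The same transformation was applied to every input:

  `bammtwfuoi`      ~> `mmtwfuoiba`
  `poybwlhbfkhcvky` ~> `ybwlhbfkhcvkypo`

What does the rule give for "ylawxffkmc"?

awxffkmcyl

Rule — move the first 2 characters to the end (rotate left by 2).
For "ylawxffkmc" the result is "awxffkmcyl".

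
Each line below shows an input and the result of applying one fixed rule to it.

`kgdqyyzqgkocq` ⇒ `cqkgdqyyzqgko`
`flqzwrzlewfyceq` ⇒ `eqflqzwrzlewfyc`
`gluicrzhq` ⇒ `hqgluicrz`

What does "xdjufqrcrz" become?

What's happening: move the last 2 characters to the front (rotate right by 2).
"xdjufqrcrz" → "rzxdjufqrc".

rzxdjufqrc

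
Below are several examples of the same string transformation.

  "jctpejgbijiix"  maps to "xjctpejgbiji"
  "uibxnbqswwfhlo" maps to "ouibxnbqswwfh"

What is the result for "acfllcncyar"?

Each output is the input with this applied: move the last character to the front, then delete the last character.
Working it through for "acfllcncyar": intermediate "racfllcncya", final "racfllcncy".

racfllcncy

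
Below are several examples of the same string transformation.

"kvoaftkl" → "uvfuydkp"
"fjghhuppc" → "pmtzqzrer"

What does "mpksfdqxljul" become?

The rule is to shift every letter 10 places forward in the alphabet (wrapping around), then take characters alternately from the front and the back (1st, last, 2nd, 2nd-last, ...).
Applying both steps to "mpksfdqxljul": "wzucpnahvtev", then "wvzeutcvphna".

wvzeutcvphna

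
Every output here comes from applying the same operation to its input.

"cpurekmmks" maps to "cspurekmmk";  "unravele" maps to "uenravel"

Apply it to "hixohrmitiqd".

Looking at the pairs, the operation is to swap the first and last characters, then move the last character to the front.
Applying both steps to "hixohrmitiqd": "dixohrmitiqh", then "hdixohrmitiq".

hdixohrmitiq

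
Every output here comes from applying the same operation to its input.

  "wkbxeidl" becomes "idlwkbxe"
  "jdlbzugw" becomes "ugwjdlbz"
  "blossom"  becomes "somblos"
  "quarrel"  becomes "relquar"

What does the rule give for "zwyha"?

yhazw

In each case the input is transformed by: move the last 3 characters to the front (rotate right by 3).
"zwyha" → "yhazw".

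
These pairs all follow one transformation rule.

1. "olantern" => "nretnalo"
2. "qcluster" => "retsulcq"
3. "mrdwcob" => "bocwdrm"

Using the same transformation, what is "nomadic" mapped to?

Each output is the input with this applied: reverse the string.
So "nomadic" becomes "cidamon".

cidamon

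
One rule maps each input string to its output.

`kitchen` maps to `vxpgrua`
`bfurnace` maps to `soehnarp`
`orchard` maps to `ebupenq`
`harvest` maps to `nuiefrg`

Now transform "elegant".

What's happening: shift every letter 13 places forward in the alphabet (wrapping around) — i.e. ROT13, then swap each adjacent pair of characters (1↔2, 3↔4, ...).
Working it through for "elegant": intermediate "ryrtnag", final "yrtrang".

yrtrang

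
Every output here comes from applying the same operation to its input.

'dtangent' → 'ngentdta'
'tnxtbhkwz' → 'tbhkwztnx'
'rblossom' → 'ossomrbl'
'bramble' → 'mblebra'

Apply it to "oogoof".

Rule — move the first 3 characters to the end (rotate left by 3).
Applying that to "oogoof" gives "oofoog".

oofoog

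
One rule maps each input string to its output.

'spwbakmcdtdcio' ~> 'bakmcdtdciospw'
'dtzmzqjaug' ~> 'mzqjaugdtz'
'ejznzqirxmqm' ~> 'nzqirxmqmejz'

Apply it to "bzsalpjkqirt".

The pattern: move the first 3 characters to the end (rotate left by 3).
On "bzsalpjkqirt" that produces "alpjkqirtbzs".

alpjkqirtbzs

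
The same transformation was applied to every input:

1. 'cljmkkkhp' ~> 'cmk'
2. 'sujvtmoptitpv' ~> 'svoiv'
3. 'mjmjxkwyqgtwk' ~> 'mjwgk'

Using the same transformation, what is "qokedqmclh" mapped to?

What's happening: keep one character in every 3, starting at position 1 (positions 1st, 4th, 7th, ...).
For "qokedqmclh" the result is "qemh".

qemh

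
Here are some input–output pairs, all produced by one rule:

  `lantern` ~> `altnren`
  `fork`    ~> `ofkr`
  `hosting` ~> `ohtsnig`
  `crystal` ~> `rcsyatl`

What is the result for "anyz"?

In each case the input is transformed by: swap each adjacent pair of characters (1↔2, 3↔4, ...).
So "anyz" becomes "nazy".

nazy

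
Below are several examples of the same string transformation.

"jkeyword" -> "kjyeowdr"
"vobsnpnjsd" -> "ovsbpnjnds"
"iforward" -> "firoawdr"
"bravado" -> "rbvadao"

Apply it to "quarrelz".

The pattern: swap each adjacent pair of characters (1↔2, 3↔4, ...).
So "quarrelz" becomes "uqraerzl".

uqraerzl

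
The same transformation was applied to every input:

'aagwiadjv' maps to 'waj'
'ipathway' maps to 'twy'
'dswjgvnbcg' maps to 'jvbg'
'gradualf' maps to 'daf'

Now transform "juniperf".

Rule — delete the first 3 characters, then keep every other character starting from the first (positions 1st, 3rd, 5th, ...).
Applying both steps to "juniperf": "iperf", then "ief".

ief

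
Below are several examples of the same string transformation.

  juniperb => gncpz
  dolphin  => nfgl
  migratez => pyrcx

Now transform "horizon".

The rule is to delete the first 3 characters, then shift every letter 2 places backward in the alphabet (wrapping around).
So "horizon" becomes "gxml".
(Check on "migratez": → "ratez" → "pyrcx" ✓)

gxml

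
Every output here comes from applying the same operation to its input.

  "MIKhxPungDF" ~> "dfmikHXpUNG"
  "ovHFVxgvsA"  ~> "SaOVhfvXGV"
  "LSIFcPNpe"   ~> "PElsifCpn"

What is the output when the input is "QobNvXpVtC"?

The pattern: move the last 2 characters to the front (rotate right by 2), then flip the case of every letter.
Starting from "QobNvXpVtC": after the first operation, "tCQobNvXpV"; after the second, "TcqOBnVxPv".

TcqOBnVxPv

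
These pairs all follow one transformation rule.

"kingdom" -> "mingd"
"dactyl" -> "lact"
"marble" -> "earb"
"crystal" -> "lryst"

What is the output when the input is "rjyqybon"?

Rule — swap the first and last characters, then delete the last 2 characters.
On "rjyqybon": the first step gives "njyqybor", and the second then gives "njyqyb".

njyqyb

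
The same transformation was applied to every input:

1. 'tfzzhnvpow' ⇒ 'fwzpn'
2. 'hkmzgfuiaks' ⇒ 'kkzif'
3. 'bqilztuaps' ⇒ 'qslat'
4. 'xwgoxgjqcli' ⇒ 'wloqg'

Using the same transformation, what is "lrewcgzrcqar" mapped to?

Each output is the input with this applied: keep every other character starting from the second (positions 2nd, 4th, 6th, ...), then take characters alternately from the front and the back (1st, last, 2nd, 2nd-last, ...).
Starting from "lrewcgzrcqar": after the first operation, "rwgrqr"; after the second, "rrwqgr".

rrwqgr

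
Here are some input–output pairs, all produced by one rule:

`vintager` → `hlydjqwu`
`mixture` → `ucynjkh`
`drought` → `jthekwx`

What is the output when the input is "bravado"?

The pattern: move the last character to the front, then shift every letter 10 places backward in the alphabet (wrapping around).
Applying both steps to "bravado": "obravad", then "erhqlqt".

erhqlqt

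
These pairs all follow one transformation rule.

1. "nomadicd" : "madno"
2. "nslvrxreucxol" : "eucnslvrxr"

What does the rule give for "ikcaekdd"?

caeik

The transformation: delete the last 3 characters, then move the last 3 characters to the front (rotate right by 3).
For "ikcaekdd", step one produces "ikcae"; step two turns that into "caeik".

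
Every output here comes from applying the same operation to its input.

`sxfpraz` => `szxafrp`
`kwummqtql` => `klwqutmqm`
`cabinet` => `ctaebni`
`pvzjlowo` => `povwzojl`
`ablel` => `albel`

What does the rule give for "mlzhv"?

The rule is to take characters alternately from the front and the back (1st, last, 2nd, 2nd-last, ...).
Doing the same to "mlzhv": "mvlhz".

mvlhz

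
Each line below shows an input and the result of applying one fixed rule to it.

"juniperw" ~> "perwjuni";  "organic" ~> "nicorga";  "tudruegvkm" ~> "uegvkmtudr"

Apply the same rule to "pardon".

onpard

The rule is to move the first character to the end, then move the first 3 characters to the end (rotate left by 3).
Starting from "pardon": after the first operation, "ardonp"; after the second, "onpard".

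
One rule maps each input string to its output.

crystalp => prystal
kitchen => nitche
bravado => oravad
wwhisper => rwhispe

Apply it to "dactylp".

In each case the input is transformed by: swap the first and last characters, then delete the last character.
Working it through for "dactylp": intermediate "pactyld", final "pactyl".

pactyl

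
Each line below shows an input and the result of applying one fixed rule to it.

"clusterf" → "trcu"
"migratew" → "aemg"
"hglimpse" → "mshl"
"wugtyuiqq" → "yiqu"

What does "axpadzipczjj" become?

Looking at the pairs, the operation is to move the first 3 characters to the end (rotate left by 3), then keep every other character starting from the second (positions 2nd, 4th, 6th, ...).
On "axpadzipczjj": the first step gives "adzipczjjaxp", and the second then gives "dicjap".
(Check on "wugtyuiqq": → "tyuiqqwug" → "yiqu" ✓)

dicjap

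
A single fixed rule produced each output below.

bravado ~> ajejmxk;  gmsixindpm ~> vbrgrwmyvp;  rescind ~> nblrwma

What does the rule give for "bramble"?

In each case the input is transformed by: move the first character to the end, then shift every letter 9 places forward in the alphabet (wrapping around).
Starting from "bramble": after the first operation, "rambleb"; after the second, "ajvkunk".
(Check on "bravado": → "ravadob" → "ajejmxk" ✓)

ajvkunk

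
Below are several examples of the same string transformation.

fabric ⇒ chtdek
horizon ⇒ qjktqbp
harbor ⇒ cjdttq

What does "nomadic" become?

The pattern: swap each adjacent pair of characters (1↔2, 3↔4, ...), then shift every letter 2 places forward in the alphabet (wrapping around).
Applying both steps to "nomadic": "onamidc", then "qpcokfe".

qpcokfe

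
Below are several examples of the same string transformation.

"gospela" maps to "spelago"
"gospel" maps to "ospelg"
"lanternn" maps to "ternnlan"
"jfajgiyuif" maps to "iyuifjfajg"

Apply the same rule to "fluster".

usterfl

Each output is the input with this applied: move the last 2 characters to the front (rotate right by 2), then move the last 3 characters to the front (rotate right by 3).
Applying both steps to "fluster": "erflust", then "usterfl".
(Check on "lanternn": → "nnlanter" → "ternnlan" ✓)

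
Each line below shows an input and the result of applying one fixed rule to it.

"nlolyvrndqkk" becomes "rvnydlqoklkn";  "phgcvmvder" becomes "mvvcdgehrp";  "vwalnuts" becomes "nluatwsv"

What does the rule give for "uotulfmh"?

The rule is to swap the front and back halves of the string, then take characters alternately from the front and the back (1st, last, 2nd, 2nd-last, ...).
"uotulfmh" → "lfmhuotu" → "luftmohu".

luftmohu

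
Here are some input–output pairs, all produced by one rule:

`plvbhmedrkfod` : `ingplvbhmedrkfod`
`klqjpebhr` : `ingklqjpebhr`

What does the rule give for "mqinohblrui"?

The transformation: prepend "ing".
Applying that to "mqinohblrui" gives "ingmqinohblrui".

ingmqinohblrui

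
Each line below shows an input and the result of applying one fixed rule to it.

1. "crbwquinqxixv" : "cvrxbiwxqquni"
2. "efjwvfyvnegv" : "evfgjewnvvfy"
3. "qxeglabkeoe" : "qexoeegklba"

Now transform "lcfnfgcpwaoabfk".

Rule — take characters alternately from the front and the back (1st, last, 2nd, 2nd-last, ...).
Doing the same to "lcfnfgcpwaoabfk": "lkcffbnafogacwp".

lkcffbnafogacwp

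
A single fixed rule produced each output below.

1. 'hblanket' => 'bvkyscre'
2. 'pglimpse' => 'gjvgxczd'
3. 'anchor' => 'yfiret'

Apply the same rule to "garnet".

Looking at the pairs, the operation is to shift every letter 9 places backward in the alphabet (wrapping around), then move the last 3 characters to the front (rotate right by 3).
"garnet" → "xrievk" → "evkxri".

evkxri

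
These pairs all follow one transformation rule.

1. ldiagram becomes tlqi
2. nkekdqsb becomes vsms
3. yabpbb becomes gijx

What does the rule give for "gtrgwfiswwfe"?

obzo

Each output is the input with this applied: shift every letter 8 places forward in the alphabet (wrapping around), then keep only the first 4 characters.
"gtrgwfiswwfe" → "obzoenqaeenm" → "obzo".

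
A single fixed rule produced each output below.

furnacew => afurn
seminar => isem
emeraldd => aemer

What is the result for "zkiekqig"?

kzkie

Looking at the pairs, the operation is to delete the last 3 characters, then move the last character to the front.
For "zkiekqig", step one produces "zkiek"; step two turns that into "kzkie".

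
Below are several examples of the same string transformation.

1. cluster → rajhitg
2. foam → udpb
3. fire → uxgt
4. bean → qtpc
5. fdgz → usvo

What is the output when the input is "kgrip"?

zvgxe

What's happening: shift every letter 11 places backward in the alphabet (wrapping around).
"kgrip" → "zvgxe".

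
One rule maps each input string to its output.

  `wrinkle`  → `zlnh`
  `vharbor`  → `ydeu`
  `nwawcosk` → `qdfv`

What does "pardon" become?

The rule is to keep every other character starting from the first (positions 1st, 3rd, 5th, ...), then shift every letter 3 places forward in the alphabet (wrapping around).
"pardon" → "pro" → "sur".

sur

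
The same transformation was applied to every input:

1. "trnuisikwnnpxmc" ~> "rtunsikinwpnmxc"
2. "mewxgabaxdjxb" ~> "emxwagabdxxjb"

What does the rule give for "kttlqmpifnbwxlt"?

tkltmqipnfwblxt

What's happening: swap each adjacent pair of characters (1↔2, 3↔4, ...).
On "kttlqmpifnbwxlt" that produces "tkltmqipnfwblxt".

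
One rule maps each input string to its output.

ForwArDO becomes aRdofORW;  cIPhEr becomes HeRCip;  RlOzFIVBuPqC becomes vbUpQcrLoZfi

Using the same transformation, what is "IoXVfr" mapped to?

vFRiOx

What's happening: swap the front and back halves of the string, then flip the case of every letter.
On "IoXVfr": the first step gives "VfrIoX", and the second then gives "vFRiOx".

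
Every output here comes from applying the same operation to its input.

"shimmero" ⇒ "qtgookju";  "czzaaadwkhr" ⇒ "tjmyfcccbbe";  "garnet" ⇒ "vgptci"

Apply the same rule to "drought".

The pattern: reverse the string, then shift every letter 2 places forward in the alphabet (wrapping around).
For "drought", step one produces "thguord"; step two turns that into "vjiwqtf".

vjiwqtf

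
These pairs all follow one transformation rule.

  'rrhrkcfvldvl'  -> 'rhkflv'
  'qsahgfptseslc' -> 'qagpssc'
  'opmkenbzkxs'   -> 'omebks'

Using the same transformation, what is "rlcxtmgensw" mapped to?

rctgnw

Each output is the input with this applied: keep every other character starting from the first (positions 1st, 3rd, 5th, ...).
So "rlcxtmgensw" becomes "rctgnw".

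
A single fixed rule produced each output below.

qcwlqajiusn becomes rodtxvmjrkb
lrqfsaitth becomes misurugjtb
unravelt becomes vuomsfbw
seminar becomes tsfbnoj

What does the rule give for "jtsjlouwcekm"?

knultfkdmxpv

In each case the input is transformed by: shift every letter 1 place forward in the alphabet (wrapping around), then take characters alternately from the front and the back (1st, last, 2nd, 2nd-last, ...).
For "jtsjlouwcekm", step one produces "kutkmpvxdfln"; step two turns that into "knultfkdmxpv".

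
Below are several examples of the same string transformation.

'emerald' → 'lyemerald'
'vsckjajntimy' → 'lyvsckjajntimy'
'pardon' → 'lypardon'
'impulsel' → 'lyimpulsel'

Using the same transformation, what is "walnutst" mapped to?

Each output is the input with this applied: prepend "ly".
So "walnutst" becomes "lywalnutst".

lywalnutst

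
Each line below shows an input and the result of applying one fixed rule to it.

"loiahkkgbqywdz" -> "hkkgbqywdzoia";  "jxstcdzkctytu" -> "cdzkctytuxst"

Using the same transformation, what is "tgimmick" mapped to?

mickgim

Rule — delete the first character, then move the first 3 characters to the end (rotate left by 3).
Starting from "tgimmick": after the first operation, "gimmick"; after the second, "mickgim".
(Check on "jxstcdzkctytu": → "xstcdzkctytu" → "cdzkctytuxst" ✓)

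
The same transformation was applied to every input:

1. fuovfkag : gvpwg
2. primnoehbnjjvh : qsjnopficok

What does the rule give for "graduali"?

The transformation: shift every letter 1 place forward in the alphabet (wrapping around), then delete the last 3 characters.
On "graduali" that produces "hsbev".

hsbev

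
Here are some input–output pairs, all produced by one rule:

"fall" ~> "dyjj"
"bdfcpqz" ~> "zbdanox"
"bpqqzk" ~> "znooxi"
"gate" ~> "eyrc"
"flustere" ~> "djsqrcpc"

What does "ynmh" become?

The rule is to shift every letter 2 places backward in the alphabet (wrapping around).
Doing the same to "ynmh": "wlkf".

wlkf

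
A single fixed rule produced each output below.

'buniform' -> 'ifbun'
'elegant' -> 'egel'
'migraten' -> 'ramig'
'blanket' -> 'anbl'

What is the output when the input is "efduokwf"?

uoefd

The pattern: delete the last 3 characters, then move the last 2 characters to the front (rotate right by 2).
Working it through for "efduokwf": intermediate "efduo", final "uoefd".
(Check on "buniform": → "bunif" → "ifbun" ✓)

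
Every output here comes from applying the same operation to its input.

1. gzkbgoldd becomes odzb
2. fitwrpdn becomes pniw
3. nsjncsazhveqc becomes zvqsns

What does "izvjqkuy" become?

What's happening: keep every other character starting from the second (positions 2nd, 4th, 6th, ...), then swap the front and back halves of the string.
Starting from "izvjqkuy": after the first operation, "zjky"; after the second, "kyzj".

kyzj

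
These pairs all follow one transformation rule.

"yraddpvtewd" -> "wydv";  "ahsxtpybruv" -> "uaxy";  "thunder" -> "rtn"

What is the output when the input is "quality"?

What's happening: keep one character in every 3, starting at position 1 (positions 1st, 4th, 7th, ...), then move the last character to the front.
On "quality": the first step gives "qly", and the second then gives "yql".
(Check on "yraddpvtewd": → "ydvw" → "wydv" ✓)

yql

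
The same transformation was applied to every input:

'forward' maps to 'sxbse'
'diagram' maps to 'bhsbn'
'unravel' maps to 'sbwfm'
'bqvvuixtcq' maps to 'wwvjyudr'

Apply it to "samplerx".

nqmfsy

Looking at the pairs, the operation is to delete the first 2 characters, then shift every letter 1 place forward in the alphabet (wrapping around).
Applying both steps to "samplerx": "mplerx", then "nqmfsy".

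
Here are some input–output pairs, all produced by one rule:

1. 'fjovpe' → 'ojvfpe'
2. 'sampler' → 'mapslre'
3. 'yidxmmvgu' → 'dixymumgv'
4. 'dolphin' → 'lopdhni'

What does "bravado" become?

arvbaod

Rule — move the first 2 characters to the end (rotate left by 2), then take characters alternately from the front and the back (1st, last, 2nd, 2nd-last, ...).
On "bravado": the first step gives "avadobr", and the second then gives "arvbaod".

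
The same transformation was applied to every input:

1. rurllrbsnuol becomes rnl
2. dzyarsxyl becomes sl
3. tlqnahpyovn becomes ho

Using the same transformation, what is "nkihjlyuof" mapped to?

In each case the input is transformed by: keep one character in every 3, starting at position 3 (positions 3rd, 6th, 9th, ...), then delete the first character.
Working it through for "nkihjlyuof": intermediate "ilo", final "lo".

lo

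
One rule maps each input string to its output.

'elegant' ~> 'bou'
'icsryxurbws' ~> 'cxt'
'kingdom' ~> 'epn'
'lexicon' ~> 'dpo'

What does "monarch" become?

sdi

The transformation: shift every letter 1 place forward in the alphabet (wrapping around), then keep only the last 3 characters.
For "monarch", step one produces "npobsdi"; step two turns that into "sdi".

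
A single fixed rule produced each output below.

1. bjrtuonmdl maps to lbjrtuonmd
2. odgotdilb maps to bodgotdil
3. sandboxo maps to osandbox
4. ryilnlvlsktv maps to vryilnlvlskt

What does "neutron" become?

The pattern: move the last character to the front.
For "neutron" the result is "nneutro".

nneutro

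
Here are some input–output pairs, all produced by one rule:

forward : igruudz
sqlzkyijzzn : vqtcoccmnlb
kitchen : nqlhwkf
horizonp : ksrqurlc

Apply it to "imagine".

lhpqdlj

In each case the input is transformed by: shift every letter 3 places forward in the alphabet (wrapping around), then take characters alternately from the front and the back (1st, last, 2nd, 2nd-last, ...).
For "imagine", step one produces "lpdjlqh"; step two turns that into "lhpqdlj".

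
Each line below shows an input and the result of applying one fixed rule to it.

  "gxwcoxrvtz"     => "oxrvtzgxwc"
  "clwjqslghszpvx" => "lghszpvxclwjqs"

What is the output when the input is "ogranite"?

aniteogr

In each case the input is transformed by: move the last character to the front, then swap the front and back halves of the string.
For "ogranite", step one produces "eogranit"; step two turns that into "aniteogr".
(Check on "gxwcoxrvtz": → "zgxwcoxrvt" → "oxrvtzgxwc" ✓)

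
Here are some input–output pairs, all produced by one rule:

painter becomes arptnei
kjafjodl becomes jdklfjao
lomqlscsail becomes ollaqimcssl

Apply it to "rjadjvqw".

jqrwdjav

The transformation: swap each adjacent pair of characters (1↔2, 3↔4, ...), then take characters alternately from the front and the back (1st, last, 2nd, 2nd-last, ...).
"rjadjvqw" → "jqrwdjav".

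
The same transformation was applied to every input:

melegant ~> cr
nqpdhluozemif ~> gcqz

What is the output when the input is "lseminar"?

ve

The rule is to keep one character in every 3, starting at position 3 (positions 3rd, 6th, 9th, ...), then shift every letter 9 places backward in the alphabet (wrapping around).
On "lseminar" that produces "ve".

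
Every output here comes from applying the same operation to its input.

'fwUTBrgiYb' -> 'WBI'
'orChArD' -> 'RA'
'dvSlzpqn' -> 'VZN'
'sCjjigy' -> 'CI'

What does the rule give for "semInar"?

EN

Each output is the input with this applied: keep one character in every 3, starting at position 2 (positions 2nd, 5th, 8th, ...), then convert every letter to uppercase.
For "semInar", step one produces "en"; step two turns that into "EN".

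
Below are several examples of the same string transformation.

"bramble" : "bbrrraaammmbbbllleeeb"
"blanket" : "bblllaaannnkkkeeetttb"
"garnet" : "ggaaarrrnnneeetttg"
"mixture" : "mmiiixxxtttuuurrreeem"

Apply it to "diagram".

ddiiiaaagggrrraaammmd

The pattern: repeat every character 3 times, then move the first character to the end.
Working it through for "diagram": intermediate "dddiiiaaagggrrraaammm", final "ddiiiaaagggrrraaammmd".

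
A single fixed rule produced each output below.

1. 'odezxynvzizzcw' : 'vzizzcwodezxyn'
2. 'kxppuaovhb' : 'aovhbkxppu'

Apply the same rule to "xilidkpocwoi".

What's happening: swap the front and back halves of the string.
For "xilidkpocwoi" the result is "pocwoixilidk".

pocwoixilidk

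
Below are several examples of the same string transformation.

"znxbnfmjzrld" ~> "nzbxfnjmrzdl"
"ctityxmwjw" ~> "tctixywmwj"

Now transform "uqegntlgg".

qugetnglg

Each output is the input with this applied: swap each adjacent pair of characters (1↔2, 3↔4, ...).
So "uqegntlgg" becomes "qugetnglg".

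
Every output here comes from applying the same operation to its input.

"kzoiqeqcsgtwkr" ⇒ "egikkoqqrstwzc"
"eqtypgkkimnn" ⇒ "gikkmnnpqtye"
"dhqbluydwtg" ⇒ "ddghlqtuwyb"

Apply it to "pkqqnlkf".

Each output is the input with this applied: sort the characters into alphabetical order, then move the first character to the end.
For "pkqqnlkf", step one produces "fkklnpqq"; step two turns that into "kklnpqqf".

kklnpqqf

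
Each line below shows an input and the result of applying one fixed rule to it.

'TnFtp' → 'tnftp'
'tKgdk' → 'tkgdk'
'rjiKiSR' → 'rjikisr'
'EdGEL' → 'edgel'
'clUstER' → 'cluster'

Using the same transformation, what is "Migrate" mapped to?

What's happening: convert every letter to lowercase.
So "Migrate" becomes "migrate".

migrate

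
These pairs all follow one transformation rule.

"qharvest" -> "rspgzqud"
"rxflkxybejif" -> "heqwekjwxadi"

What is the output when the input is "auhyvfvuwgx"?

fwztgxueutv

The transformation: move the last 2 characters to the front (rotate right by 2), then shift every letter 1 place backward in the alphabet (wrapping around).
For "auhyvfvuwgx", step one produces "gxauhyvfvuw"; step two turns that into "fwztgxueutv".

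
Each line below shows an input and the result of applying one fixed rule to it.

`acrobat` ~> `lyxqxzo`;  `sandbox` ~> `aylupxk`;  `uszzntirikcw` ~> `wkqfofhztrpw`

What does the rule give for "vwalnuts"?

Each output is the input with this applied: shift every letter 3 places backward in the alphabet (wrapping around), then move the first 3 characters to the end (rotate left by 3).
"vwalnuts" → "stxikrqp" → "ikrqpstx".

ikrqpstx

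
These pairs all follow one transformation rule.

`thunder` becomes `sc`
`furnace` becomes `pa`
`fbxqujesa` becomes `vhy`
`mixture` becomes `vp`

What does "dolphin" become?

The pattern: keep one character in every 3, starting at position 3 (positions 3rd, 6th, 9th, ...), then shift every letter 2 places backward in the alphabet (wrapping around).
On "dolphin": the first step gives "li", and the second then gives "jg".
(Check on "fbxqujesa": → "xja" → "vhy" ✓)

jg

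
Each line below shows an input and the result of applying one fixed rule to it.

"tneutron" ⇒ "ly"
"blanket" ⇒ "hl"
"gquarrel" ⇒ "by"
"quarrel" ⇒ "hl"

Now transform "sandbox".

Looking at the pairs, the operation is to keep one character in every 3, starting at position 3 (positions 3rd, 6th, 9th, ...), then shift every letter 7 places forward in the alphabet (wrapping around).
"sandbox" → "uv".

uv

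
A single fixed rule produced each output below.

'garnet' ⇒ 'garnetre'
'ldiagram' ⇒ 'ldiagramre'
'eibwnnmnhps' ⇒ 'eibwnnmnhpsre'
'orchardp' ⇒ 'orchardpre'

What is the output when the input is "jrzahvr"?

In each case the input is transformed by: append "re".
For "jrzahvr" the result is "jrzahvrre".

jrzahvrre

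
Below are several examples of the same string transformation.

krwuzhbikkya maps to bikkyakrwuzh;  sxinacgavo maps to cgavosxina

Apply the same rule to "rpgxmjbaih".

What's happening: swap the front and back halves of the string.
"rpgxmjbaih" → "jbaihrpgxm".

jbaihrpgxm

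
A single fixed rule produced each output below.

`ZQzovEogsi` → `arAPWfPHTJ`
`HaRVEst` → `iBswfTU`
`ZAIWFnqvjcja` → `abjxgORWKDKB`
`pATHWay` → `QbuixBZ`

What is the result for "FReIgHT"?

What's happening: shift every letter 1 place forward in the alphabet (wrapping around), then flip the case of every letter.
On "FReIgHT": the first step gives "GSfJhIU", and the second then gives "gsFjHiu".

gsFjHiu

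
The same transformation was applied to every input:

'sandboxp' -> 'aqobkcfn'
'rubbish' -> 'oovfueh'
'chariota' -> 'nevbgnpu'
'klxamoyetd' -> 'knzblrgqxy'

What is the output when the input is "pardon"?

eqbacn

Rule — shift every letter 13 places forward in the alphabet (wrapping around) — i.e. ROT13, then move the first 2 characters to the end (rotate left by 2).
Applying both steps to "pardon": "cneqba", then "eqbacn".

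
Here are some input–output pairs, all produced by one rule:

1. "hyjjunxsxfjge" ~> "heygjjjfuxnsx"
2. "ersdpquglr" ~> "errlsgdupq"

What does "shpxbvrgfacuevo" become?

sohvpexubcvarfg

What's happening: take characters alternately from the front and the back (1st, last, 2nd, 2nd-last, ...).
So "shpxbvrgfacuevo" becomes "sohvpexubcvarfg".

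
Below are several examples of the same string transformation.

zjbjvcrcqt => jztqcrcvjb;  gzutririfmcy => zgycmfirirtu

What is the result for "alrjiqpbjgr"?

Rule — reverse the string, then move the last 2 characters to the front (rotate right by 2).
Starting from "alrjiqpbjgr": after the first operation, "rgjbpqijrla"; after the second, "largjbpqijr".

largjbpqijr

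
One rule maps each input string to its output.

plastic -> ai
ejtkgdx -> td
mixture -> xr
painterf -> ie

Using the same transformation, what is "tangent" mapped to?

Rule — keep one character in every 3, starting at position 3 (positions 3rd, 6th, 9th, ...).
Applying that to "tangent" gives "nn".

nn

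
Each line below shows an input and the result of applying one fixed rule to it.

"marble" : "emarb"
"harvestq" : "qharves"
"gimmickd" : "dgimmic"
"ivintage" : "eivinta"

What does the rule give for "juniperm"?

Rule — move the last 2 characters to the front (rotate right by 2), then delete the first character.
Working it through for "juniperm": intermediate "rmjunipe", final "mjunipe".

mjunipe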